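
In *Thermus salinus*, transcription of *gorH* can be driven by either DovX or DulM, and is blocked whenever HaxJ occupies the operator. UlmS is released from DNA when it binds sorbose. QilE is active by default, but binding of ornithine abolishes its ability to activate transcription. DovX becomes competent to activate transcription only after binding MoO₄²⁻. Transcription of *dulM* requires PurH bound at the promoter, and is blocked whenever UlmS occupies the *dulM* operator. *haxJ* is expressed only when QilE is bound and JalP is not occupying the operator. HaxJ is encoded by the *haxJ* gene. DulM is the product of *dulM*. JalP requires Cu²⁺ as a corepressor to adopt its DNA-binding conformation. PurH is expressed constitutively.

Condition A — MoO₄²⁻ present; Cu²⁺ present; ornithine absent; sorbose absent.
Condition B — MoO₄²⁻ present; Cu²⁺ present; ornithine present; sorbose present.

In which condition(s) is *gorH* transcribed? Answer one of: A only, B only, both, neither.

Condition A:
MoO₄²⁻ is present, so DovX is active.
Cu²⁺ is present, so JalP is active.
Ornithine is absent, so QilE is active.
With repressor JalP bound, *haxJ* is not transcribed.
So HaxJ is not produced.
PurH is produced constitutively and is active.
Sorbose is absent, so UlmS is active.
With repressor UlmS bound, *dulM* is not transcribed.
So DulM is not produced.
Activator DovX is present, so *gorH* is transcribed.
→ *gorH* is ON in A.
Condition B:
MoO₄²⁻ is present, so DovX is active.
Cu²⁺ is present, so JalP is active.
Ornithine is present, so QilE is inactive.
With repressor JalP bound, *haxJ* is not transcribed.
So HaxJ is not produced.
PurH is produced constitutively and is active.
Sorbose is present, so UlmS is inactive.
No repressor is bound and PurH is active, so *dulM* is transcribed.
So DulM is produced and active.
Activator DovX is present, so *gorH* is transcribed.
→ *gorH* is ON in B.

both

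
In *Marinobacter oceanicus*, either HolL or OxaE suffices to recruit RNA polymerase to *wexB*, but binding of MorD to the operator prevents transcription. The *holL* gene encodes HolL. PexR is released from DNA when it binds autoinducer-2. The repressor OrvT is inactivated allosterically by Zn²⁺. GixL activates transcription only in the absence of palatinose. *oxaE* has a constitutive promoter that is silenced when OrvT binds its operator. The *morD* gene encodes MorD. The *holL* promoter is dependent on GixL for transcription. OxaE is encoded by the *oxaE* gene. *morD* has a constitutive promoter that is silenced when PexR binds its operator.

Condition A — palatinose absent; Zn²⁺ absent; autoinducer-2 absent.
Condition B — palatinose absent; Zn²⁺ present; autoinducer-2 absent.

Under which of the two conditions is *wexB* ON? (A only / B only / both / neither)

both

Condition A:
Palatinose is absent, so GixL is active.
No repressor is bound and GixL is active, so *holL* is transcribed.
So HolL is produced and active.
Zn²⁺ is absent, so OrvT is active.
With repressor OrvT bound, *oxaE* is not transcribed.
So OxaE is not produced.
Autoinducer-2 is absent, so PexR is active.
With repressor PexR bound, *morD* is not transcribed.
So MorD is not produced.
Activator HolL is present, so *wexB* is transcribed.
→ *wexB* is ON in A.
Condition B:
Palatinose is absent, so GixL is active.
No repressor is bound and GixL is active, so *holL* is transcribed.
So HolL is produced and active.
Zn²⁺ is present, so OrvT is inactive.
With no repressor bound, *oxaE* is transcribed.
So OxaE is produced and active.
Autoinducer-2 is absent, so PexR is active.
With repressor PexR bound, *morD* is not transcribed.
So MorD is not produced.
Activator HolL is present, so *wexB* is transcribed.
→ *wexB* is ON in B.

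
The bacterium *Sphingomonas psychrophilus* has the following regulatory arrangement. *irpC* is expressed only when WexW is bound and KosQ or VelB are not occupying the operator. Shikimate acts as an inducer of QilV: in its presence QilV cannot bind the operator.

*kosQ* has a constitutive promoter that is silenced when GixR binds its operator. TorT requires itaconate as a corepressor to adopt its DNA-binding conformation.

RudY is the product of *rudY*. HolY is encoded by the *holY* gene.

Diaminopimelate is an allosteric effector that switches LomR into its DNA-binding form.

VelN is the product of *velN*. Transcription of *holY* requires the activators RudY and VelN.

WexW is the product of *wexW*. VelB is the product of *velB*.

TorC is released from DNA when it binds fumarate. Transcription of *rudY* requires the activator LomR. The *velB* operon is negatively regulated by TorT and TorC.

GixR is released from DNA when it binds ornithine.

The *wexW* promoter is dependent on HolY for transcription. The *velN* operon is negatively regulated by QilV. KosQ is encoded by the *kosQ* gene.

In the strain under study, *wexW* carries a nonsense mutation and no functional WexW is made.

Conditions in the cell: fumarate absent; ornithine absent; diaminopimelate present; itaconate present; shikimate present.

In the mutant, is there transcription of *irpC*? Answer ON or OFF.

WexW is non-functional in this strain, so it has no effect.
Ornithine is absent, so GixR is active.
With repressor GixR bound, *kosQ* is not transcribed.
So KosQ is not produced.
Itaconate is present, so TorT is active.
Fumarate is absent, so TorC is active.
With repressor TorT bound, *velB* is not transcribed.
So VelB is not produced.
Required activator WexW is absent, so *irpC* is not transcribed.

OFF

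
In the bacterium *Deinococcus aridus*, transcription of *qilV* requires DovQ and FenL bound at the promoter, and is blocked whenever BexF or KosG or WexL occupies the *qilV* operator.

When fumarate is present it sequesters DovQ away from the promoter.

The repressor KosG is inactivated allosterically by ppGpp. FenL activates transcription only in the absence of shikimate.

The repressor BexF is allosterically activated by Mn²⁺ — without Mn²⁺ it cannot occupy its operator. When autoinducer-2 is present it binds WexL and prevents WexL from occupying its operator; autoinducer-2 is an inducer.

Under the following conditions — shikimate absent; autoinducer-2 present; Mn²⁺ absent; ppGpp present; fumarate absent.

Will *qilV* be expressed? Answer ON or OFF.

ON

Fumarate is absent, so DovQ is active.
Mn²⁺ is absent, so BexF is inactive.
ppGpp is present, so KosG is inactive.
Autoinducer-2 is present, so WexL is inactive.
Shikimate is absent, so FenL is active.
No repressor is bound and DovQ and FenL are active, so *qilV* is transcribed.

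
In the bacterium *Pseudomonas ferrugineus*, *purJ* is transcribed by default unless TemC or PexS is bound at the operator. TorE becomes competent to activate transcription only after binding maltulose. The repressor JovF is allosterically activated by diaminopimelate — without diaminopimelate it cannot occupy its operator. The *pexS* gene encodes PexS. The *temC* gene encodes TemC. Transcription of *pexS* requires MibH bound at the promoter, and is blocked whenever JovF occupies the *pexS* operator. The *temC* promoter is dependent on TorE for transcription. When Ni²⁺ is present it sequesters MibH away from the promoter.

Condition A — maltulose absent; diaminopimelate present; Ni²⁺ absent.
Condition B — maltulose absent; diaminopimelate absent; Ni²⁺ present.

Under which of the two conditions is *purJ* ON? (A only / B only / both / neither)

both

Condition A:
Maltulose is absent, so TorE is inactive.
Required activator TorE is absent, so *temC* is not transcribed.
So TemC is not produced.
Diaminopimelate is present, so JovF is active.
Ni²⁺ is absent, so MibH is active.
With repressor JovF bound, *pexS* is not transcribed.
So PexS is not produced.
With no repressor bound, *purJ* is transcribed.
→ *purJ* is ON in A.
Condition B:
Maltulose is absent, so TorE is inactive.
Required activator TorE is absent, so *temC* is not transcribed.
So TemC is not produced.
Diaminopimelate is absent, so JovF is inactive.
Ni²⁺ is present, so MibH is inactive.
Required activator MibH is absent, so *pexS* is not transcribed.
So PexS is not produced.
With no repressor bound, *purJ* is transcribed.
→ *purJ* is ON in B.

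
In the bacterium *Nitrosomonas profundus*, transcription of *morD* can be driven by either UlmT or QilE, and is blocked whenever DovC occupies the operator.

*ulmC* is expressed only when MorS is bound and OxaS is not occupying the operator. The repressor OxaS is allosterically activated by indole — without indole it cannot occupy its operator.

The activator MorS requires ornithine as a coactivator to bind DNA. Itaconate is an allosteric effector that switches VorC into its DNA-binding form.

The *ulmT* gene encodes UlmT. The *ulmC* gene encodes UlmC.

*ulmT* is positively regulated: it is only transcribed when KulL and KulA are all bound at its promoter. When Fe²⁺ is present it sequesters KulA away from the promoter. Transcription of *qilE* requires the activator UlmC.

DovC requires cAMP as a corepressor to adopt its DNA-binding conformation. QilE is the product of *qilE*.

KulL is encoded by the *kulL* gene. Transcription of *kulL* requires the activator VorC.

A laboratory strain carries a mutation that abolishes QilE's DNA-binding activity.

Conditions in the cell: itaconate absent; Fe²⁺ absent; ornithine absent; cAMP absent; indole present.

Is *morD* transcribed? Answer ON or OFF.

OFF

cAMP is absent, so DovC is inactive.
Itaconate is absent, so VorC is inactive.
Required activator VorC is absent, so *kulL* is not transcribed.
So KulL is not produced.
Fe²⁺ is absent, so KulA is active.
Required activator KulL is absent, so *ulmT* is not transcribed.
So UlmT is not produced.
QilE is non-functional in this strain, so it has no effect.
No activator is available at the *morD* promoter, so *morD* is not transcribed.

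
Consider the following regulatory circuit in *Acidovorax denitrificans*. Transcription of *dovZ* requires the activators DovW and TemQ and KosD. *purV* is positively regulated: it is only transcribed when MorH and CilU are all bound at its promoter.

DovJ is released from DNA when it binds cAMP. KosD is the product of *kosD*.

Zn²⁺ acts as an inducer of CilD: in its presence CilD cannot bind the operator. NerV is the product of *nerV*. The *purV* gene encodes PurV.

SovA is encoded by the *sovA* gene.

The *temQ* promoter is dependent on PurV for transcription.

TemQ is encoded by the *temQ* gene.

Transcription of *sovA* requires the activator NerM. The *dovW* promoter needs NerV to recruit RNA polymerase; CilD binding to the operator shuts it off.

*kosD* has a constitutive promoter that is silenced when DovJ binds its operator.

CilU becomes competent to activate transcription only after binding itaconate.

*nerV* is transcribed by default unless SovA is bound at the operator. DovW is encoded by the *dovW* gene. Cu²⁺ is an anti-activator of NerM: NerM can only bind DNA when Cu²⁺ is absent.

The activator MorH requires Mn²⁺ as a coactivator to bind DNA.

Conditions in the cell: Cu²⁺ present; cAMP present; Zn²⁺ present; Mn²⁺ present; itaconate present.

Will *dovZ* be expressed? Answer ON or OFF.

ON

Zn²⁺ is present, so CilD is inactive.
Cu²⁺ is present, so NerM is inactive.
Required activator NerM is absent, so *sovA* is not transcribed.
So SovA is not produced.
With no repressor bound, *nerV* is transcribed.
So NerV is produced and active.
No repressor is bound and NerV is active, so *dovW* is transcribed.
So DovW is produced and active.
Mn²⁺ is present, so MorH is active.
Itaconate is present, so CilU is active.
No repressor is bound and MorH and CilU are active, so *purV* is transcribed.
So PurV is produced and active.
No repressor is bound and PurV is active, so *temQ* is transcribed.
So TemQ is produced and active.
cAMP is present, so DovJ is inactive.
With no repressor bound, *kosD* is transcribed.
So KosD is produced and active.
No repressor is bound and DovW and TemQ and KosD are active, so *dovZ* is transcribed.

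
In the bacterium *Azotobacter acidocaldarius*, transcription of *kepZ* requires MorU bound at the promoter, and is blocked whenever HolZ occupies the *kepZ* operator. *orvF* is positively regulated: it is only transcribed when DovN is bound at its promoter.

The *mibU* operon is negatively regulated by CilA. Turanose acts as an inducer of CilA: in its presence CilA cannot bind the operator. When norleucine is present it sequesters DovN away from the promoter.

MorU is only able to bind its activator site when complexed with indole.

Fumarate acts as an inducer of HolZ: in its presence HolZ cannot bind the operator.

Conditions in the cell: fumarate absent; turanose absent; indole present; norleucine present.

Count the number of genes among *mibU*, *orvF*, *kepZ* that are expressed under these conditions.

0

Turanose is absent, so CilA is active.
With repressor CilA bound, *mibU* is not transcribed.
→ *mibU* is OFF.
Norleucine is present, so DovN is inactive.
Required activator DovN is absent, so *orvF* is not transcribed.
→ *orvF* is OFF.
Fumarate is absent, so HolZ is active.
Indole is present, so MorU is active.
With repressor HolZ bound, *kepZ* is not transcribed.
→ *kepZ* is OFF.
0 of the 3 genes are transcribed.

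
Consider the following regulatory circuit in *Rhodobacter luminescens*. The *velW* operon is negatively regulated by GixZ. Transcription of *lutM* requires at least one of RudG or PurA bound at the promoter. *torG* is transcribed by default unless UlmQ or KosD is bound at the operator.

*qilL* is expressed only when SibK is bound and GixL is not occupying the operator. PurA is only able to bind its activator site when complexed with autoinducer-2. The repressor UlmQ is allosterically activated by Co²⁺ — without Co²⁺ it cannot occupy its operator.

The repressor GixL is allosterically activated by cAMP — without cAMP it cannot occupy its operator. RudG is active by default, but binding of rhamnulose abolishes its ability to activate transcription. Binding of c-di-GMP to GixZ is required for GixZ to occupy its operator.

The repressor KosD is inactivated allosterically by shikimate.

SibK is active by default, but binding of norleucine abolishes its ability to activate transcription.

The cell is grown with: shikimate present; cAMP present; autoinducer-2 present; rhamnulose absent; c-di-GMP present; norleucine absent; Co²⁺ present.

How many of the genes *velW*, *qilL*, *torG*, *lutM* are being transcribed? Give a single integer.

1

c-di-GMP is present, so GixZ is active.
With repressor GixZ bound, *velW* is not transcribed.
→ *velW* is OFF.
Norleucine is absent, so SibK is active.
cAMP is present, so GixL is active.
With repressor GixL bound, *qilL* is not transcribed.
→ *qilL* is OFF.
Co²⁺ is present, so UlmQ is active.
Shikimate is present, so KosD is inactive.
With repressor UlmQ bound, *torG* is not transcribed.
→ *torG* is OFF.
Rhamnulose is absent, so RudG is active.
Autoinducer-2 is present, so PurA is active.
Activator RudG is present, so *lutM* is transcribed.
→ *lutM* is ON.
1 of the 4 genes is transcribed.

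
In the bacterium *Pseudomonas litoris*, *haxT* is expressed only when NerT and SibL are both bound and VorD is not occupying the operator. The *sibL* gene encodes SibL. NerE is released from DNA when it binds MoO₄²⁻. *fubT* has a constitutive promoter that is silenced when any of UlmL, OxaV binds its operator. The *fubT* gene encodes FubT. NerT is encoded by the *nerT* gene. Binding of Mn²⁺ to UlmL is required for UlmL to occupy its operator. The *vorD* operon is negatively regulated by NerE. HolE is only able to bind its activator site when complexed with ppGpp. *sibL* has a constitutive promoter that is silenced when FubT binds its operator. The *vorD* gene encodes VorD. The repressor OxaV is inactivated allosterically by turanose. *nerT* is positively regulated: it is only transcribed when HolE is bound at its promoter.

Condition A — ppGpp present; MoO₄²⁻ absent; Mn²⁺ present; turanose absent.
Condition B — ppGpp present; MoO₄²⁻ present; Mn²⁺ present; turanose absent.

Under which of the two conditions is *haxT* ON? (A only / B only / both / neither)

A only

Condition A:
ppGpp is present, so HolE is active.
No repressor is bound and HolE is active, so *nerT* is transcribed.
So NerT is produced and active.
MoO₄²⁻ is absent, so NerE is active.
With repressor NerE bound, *vorD* is not transcribed.
So VorD is not produced.
Mn²⁺ is present, so UlmL is active.
Turanose is absent, so OxaV is active.
With repressor UlmL bound, *fubT* is not transcribed.
So FubT is not produced.
With no repressor bound, *sibL* is transcribed.
So SibL is produced and active.
No repressor is bound and NerT and SibL are active, so *haxT* is transcribed.
→ *haxT* is ON in A.
Condition B:
ppGpp is present, so HolE is active.
No repressor is bound and HolE is active, so *nerT* is transcribed.
So NerT is produced and active.
MoO₄²⁻ is present, so NerE is inactive.
With no repressor bound, *vorD* is transcribed.
So VorD is produced and active.
Mn²⁺ is present, so UlmL is active.
Turanose is absent, so OxaV is active.
With repressor UlmL bound, *fubT* is not transcribed.
So FubT is not produced.
With no repressor bound, *sibL* is transcribed.
So SibL is produced and active.
With repressor VorD bound, *haxT* is not transcribed.
→ *haxT* is OFF in B.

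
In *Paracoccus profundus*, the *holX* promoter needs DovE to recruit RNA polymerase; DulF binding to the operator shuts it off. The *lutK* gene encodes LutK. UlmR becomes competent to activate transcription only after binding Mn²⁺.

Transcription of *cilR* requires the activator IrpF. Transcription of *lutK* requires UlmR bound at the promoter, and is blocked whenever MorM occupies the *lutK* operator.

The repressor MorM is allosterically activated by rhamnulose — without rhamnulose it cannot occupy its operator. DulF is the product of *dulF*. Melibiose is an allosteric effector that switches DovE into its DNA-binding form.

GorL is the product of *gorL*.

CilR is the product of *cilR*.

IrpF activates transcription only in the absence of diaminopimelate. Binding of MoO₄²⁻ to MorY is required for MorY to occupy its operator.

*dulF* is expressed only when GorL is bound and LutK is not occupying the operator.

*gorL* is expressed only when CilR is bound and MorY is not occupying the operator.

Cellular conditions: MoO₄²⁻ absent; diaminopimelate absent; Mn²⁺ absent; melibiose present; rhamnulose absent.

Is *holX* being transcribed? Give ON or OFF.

MoO₄²⁻ is absent, so MorY is inactive.
Diaminopimelate is absent, so IrpF is active.
No repressor is bound and IrpF is active, so *cilR* is transcribed.
So CilR is produced and active.
No repressor is bound and CilR is active, so *gorL* is transcribed.
So GorL is produced and active.
Rhamnulose is absent, so MorM is inactive.
Mn²⁺ is absent, so UlmR is inactive.
Required activator UlmR is absent, so *lutK* is not transcribed.
So LutK is not produced.
No repressor is bound and GorL is active, so *dulF* is transcribed.
So DulF is produced and active.
Melibiose is present, so DovE is active.
With repressor DulF bound, *holX* is not transcribed.

OFF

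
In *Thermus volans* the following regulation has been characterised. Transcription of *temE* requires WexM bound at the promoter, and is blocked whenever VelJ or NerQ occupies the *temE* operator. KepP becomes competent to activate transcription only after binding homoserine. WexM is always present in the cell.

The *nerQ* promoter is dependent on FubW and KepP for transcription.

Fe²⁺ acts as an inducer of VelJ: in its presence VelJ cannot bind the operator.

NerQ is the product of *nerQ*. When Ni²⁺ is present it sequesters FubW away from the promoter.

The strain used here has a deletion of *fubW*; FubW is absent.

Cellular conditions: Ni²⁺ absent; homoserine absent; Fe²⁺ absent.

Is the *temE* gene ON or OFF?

WexM is produced constitutively and is active.
Fe²⁺ is absent, so VelJ is active.
FubW is non-functional in this strain, so it has no effect.
Homoserine is absent, so KepP is inactive.
Required activator FubW is absent, so *nerQ* is not transcribed.
So NerQ is not produced.
With repressor VelJ bound, *temE* is not transcribed.

OFF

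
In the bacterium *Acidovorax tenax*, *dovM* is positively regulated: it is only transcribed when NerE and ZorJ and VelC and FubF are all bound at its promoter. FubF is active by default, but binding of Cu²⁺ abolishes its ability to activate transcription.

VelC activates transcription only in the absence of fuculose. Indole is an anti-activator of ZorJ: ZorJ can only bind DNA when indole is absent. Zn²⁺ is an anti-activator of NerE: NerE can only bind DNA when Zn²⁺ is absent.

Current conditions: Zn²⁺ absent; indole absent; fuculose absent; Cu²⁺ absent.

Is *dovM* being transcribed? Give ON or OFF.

Zn²⁺ is absent, so NerE is active.
Indole is absent, so ZorJ is active.
Fuculose is absent, so VelC is active.
Cu²⁺ is absent, so FubF is active.
No repressor is bound and NerE and ZorJ and VelC and FubF are active, so *dovM* is transcribed.

ON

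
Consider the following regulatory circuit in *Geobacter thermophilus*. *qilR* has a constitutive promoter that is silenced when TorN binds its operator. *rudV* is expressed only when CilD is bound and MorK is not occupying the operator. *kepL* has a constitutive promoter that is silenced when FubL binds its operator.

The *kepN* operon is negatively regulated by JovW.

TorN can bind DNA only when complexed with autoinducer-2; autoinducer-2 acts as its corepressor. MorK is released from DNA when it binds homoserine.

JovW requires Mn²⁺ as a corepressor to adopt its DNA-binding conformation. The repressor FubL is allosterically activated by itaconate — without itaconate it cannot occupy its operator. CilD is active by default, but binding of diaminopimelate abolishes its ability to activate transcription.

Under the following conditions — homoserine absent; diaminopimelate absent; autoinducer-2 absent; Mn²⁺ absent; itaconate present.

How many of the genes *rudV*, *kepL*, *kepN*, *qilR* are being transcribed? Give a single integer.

Diaminopimelate is absent, so CilD is active.
Homoserine is absent, so MorK is active.
With repressor MorK bound, *rudV* is not transcribed.
→ *rudV* is OFF.
Itaconate is present, so FubL is active.
With repressor FubL bound, *kepL* is not transcribed.
→ *kepL* is OFF.
Mn²⁺ is absent, so JovW is inactive.
With no repressor bound, *kepN* is transcribed.
→ *kepN* is ON.
Autoinducer-2 is absent, so TorN is inactive.
With no repressor bound, *qilR* is transcribed.
→ *qilR* is ON.
2 of the 4 genes are transcribed.

2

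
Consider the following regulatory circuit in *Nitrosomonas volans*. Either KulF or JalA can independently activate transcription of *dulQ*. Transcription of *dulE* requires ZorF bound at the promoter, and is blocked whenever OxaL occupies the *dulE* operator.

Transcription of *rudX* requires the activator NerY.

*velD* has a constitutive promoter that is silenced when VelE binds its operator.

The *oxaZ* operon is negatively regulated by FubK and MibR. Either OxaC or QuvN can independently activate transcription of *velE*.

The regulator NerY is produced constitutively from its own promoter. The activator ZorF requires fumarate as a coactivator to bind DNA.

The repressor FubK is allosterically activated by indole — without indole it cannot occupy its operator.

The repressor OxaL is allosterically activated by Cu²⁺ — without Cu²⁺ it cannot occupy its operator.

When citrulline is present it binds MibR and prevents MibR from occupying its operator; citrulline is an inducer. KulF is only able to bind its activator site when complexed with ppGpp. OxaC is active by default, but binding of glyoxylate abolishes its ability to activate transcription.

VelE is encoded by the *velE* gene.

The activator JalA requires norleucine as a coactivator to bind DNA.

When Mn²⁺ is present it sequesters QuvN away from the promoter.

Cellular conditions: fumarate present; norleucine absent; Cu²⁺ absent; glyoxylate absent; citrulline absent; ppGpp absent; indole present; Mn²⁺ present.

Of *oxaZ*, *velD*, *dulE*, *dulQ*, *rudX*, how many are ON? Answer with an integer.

Indole is present, so FubK is active.
Citrulline is absent, so MibR is active.
With repressor FubK bound, *oxaZ* is not transcribed.
→ *oxaZ* is OFF.
Glyoxylate is absent, so OxaC is active.
Mn²⁺ is present, so QuvN is inactive.
Activator OxaC is present, so *velE* is transcribed.
So VelE is produced and active.
With repressor VelE bound, *velD* is not transcribed.
→ *velD* is OFF.
Cu²⁺ is absent, so OxaL is inactive.
Fumarate is present, so ZorF is active.
No repressor is bound and ZorF is active, so *dulE* is transcribed.
→ *dulE* is ON.
ppGpp is absent, so KulF is inactive.
Norleucine is absent, so JalA is inactive.
No activator is available at the *dulQ* promoter, so *dulQ* is not transcribed.
→ *dulQ* is OFF.
NerY is produced constitutively and is active.
No repressor is bound and NerY is active, so *rudX* is transcribed.
→ *rudX* is ON.
2 of the 5 genes are transcribed.

2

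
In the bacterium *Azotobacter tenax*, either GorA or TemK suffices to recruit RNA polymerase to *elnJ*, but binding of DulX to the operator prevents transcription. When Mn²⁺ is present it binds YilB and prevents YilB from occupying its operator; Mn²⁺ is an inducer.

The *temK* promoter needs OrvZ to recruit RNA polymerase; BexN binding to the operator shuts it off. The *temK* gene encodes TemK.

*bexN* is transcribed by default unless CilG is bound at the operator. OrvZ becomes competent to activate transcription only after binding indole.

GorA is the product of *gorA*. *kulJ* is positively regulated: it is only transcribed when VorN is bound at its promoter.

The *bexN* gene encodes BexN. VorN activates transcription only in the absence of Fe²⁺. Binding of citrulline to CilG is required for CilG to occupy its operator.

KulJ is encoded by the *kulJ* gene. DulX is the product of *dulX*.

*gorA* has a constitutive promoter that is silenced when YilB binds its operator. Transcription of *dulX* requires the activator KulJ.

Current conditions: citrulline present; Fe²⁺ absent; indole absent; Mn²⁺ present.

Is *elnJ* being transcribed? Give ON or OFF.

Mn²⁺ is present, so YilB is inactive.
With no repressor bound, *gorA* is transcribed.
So GorA is produced and active.
Fe²⁺ is absent, so VorN is active.
No repressor is bound and VorN is active, so *kulJ* is transcribed.
So KulJ is produced and active.
No repressor is bound and KulJ is active, so *dulX* is transcribed.
So DulX is produced and active.
Citrulline is present, so CilG is active.
With repressor CilG bound, *bexN* is not transcribed.
So BexN is not produced.
Indole is absent, so OrvZ is inactive.
Required activator OrvZ is absent, so *temK* is not transcribed.
So TemK is not produced.
With repressor DulX bound, *elnJ* is not transcribed.

OFF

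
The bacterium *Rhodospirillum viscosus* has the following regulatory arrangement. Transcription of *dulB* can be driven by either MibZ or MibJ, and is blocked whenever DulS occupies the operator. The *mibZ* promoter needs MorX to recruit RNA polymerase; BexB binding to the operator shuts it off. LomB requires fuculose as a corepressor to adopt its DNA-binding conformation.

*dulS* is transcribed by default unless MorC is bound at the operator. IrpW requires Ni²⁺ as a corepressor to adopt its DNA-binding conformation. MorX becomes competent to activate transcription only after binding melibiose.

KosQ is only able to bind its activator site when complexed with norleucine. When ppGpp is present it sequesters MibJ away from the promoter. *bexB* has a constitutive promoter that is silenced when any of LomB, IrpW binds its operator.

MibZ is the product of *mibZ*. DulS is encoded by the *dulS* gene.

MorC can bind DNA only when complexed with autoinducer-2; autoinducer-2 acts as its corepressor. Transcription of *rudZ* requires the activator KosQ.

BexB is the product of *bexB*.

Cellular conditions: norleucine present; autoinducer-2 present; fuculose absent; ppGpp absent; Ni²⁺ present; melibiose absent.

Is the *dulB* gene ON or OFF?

ON

Autoinducer-2 is present, so MorC is active.
With repressor MorC bound, *dulS* is not transcribed.
So DulS is not produced.
Fuculose is absent, so LomB is inactive.
Ni²⁺ is present, so IrpW is active.
With repressor IrpW bound, *bexB* is not transcribed.
So BexB is not produced.
Melibiose is absent, so MorX is inactive.
Required activator MorX is absent, so *mibZ* is not transcribed.
So MibZ is not produced.
ppGpp is absent, so MibJ is active.
Activator MibJ is present, so *dulB* is transcribed.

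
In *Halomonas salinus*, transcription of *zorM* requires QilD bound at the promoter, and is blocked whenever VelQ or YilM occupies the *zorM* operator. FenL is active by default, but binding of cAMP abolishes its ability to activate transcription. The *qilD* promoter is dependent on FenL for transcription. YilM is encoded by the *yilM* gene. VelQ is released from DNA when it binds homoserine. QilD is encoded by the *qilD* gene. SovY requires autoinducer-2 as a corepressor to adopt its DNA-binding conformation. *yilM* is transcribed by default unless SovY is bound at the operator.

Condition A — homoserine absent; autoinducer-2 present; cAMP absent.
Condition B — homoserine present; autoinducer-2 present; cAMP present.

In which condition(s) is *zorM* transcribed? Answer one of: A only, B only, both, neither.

Condition A:
Homoserine is absent, so VelQ is active.
Autoinducer-2 is present, so SovY is active.
With repressor SovY bound, *yilM* is not transcribed.
So YilM is not produced.
cAMP is absent, so FenL is active.
No repressor is bound and FenL is active, so *qilD* is transcribed.
So QilD is produced and active.
With repressor VelQ bound, *zorM* is not transcribed.
→ *zorM* is OFF in A.
Condition B:
Homoserine is present, so VelQ is inactive.
Autoinducer-2 is present, so SovY is active.
With repressor SovY bound, *yilM* is not transcribed.
So YilM is not produced.
cAMP is present, so FenL is inactive.
Required activator FenL is absent, so *qilD* is not transcribed.
So QilD is not produced.
Required activator QilD is absent, so *zorM* is not transcribed.
→ *zorM* is OFF in B.

neither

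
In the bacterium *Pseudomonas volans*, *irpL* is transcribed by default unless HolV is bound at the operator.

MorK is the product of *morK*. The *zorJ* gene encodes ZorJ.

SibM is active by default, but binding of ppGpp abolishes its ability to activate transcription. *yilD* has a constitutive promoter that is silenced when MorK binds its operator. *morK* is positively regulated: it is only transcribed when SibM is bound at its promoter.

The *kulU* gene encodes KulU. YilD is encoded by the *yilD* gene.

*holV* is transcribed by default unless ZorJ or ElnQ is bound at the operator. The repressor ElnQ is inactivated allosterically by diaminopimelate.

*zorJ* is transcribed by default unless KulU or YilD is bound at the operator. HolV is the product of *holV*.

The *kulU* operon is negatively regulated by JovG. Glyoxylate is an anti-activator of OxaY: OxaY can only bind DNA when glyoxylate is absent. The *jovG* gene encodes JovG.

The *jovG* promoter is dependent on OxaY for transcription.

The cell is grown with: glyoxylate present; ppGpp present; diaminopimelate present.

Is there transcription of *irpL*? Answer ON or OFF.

Glyoxylate is present, so OxaY is inactive.
Required activator OxaY is absent, so *jovG* is not transcribed.
So JovG is not produced.
With no repressor bound, *kulU* is transcribed.
So KulU is produced and active.
ppGpp is present, so SibM is inactive.
Required activator SibM is absent, so *morK* is not transcribed.
So MorK is not produced.
With no repressor bound, *yilD* is transcribed.
So YilD is produced and active.
With repressor KulU bound, *zorJ* is not transcribed.
So ZorJ is not produced.
Diaminopimelate is present, so ElnQ is inactive.
With no repressor bound, *holV* is transcribed.
So HolV is produced and active.
With repressor HolV bound, *irpL* is not transcribed.

OFF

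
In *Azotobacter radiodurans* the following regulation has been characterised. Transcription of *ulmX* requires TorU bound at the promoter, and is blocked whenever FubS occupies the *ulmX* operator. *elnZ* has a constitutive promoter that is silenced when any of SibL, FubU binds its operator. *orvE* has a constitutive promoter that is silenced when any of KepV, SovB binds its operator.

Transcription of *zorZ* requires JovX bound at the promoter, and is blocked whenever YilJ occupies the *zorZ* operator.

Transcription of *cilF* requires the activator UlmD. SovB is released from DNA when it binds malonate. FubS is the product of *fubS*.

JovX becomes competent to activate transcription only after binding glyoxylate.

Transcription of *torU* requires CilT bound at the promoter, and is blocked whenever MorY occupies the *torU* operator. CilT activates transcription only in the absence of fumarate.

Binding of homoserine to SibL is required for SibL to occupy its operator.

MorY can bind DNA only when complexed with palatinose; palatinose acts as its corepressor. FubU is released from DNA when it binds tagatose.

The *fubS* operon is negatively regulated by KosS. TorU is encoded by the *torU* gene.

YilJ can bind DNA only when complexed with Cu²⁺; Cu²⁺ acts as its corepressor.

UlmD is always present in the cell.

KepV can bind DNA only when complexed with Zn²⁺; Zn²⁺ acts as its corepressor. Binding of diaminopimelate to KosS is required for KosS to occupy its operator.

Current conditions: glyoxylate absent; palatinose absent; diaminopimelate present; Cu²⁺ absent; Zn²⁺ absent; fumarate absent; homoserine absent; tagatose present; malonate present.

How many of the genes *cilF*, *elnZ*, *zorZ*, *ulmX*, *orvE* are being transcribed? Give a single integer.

UlmD is produced constitutively and is active.
No repressor is bound and UlmD is active, so *cilF* is transcribed.
→ *cilF* is ON.
Homoserine is absent, so SibL is inactive.
Tagatose is present, so FubU is inactive.
With no repressor bound, *elnZ* is transcribed.
→ *elnZ* is ON.
Glyoxylate is absent, so JovX is inactive.
Cu²⁺ is absent, so YilJ is inactive.
Required activator JovX is absent, so *zorZ* is not transcribed.
→ *zorZ* is OFF.
Palatinose is absent, so MorY is inactive.
Fumarate is absent, so CilT is active.
No repressor is bound and CilT is active, so *torU* is transcribed.
So TorU is produced and active.
Diaminopimelate is present, so KosS is active.
With repressor KosS bound, *fubS* is not transcribed.
So FubS is not produced.
No repressor is bound and TorU is active, so *ulmX* is transcribed.
→ *ulmX* is ON.
Zn²⁺ is absent, so KepV is inactive.
Malonate is present, so SovB is inactive.
With no repressor bound, *orvE* is transcribed.
→ *orvE* is ON.
4 of the 5 genes are transcribed.

4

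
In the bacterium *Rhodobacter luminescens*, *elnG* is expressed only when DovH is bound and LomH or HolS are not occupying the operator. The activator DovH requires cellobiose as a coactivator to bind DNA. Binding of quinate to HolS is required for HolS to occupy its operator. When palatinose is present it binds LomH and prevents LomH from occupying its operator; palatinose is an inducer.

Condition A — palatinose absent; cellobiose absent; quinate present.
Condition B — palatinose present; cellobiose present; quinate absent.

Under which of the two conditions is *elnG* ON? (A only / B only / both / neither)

B only

Condition A:
Palatinose is absent, so LomH is active.
Cellobiose is absent, so DovH is inactive.
Quinate is present, so HolS is active.
With repressor LomH bound, *elnG* is not transcribed.
→ *elnG* is OFF in A.
Condition B:
Palatinose is present, so LomH is inactive.
Cellobiose is present, so DovH is active.
Quinate is absent, so HolS is inactive.
No repressor is bound and DovH is active, so *elnG* is transcribed.
→ *elnG* is ON in B.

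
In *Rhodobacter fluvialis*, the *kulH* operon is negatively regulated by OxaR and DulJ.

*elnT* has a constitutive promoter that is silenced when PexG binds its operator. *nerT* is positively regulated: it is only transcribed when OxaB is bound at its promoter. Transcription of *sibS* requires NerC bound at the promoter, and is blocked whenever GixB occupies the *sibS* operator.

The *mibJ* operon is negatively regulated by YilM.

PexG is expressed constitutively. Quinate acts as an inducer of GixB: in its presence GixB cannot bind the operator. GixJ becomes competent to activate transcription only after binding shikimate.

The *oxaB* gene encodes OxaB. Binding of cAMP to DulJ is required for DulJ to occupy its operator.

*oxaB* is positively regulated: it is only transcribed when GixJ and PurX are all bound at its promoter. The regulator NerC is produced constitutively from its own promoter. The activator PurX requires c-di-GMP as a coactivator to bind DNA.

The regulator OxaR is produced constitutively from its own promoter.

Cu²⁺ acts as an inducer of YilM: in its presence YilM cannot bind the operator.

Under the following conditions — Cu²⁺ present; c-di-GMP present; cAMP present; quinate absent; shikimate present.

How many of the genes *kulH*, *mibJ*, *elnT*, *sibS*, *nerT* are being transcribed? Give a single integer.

2

OxaR is produced constitutively and is active.
cAMP is present, so DulJ is active.
With repressor OxaR bound, *kulH* is not transcribed.
→ *kulH* is OFF.
Cu²⁺ is present, so YilM is inactive.
With no repressor bound, *mibJ* is transcribed.
→ *mibJ* is ON.
PexG is produced constitutively and is active.
With repressor PexG bound, *elnT* is not transcribed.
→ *elnT* is OFF.
NerC is produced constitutively and is active.
Quinate is absent, so GixB is active.
With repressor GixB bound, *sibS* is not transcribed.
→ *sibS* is OFF.
Shikimate is present, so GixJ is active.
c-di-GMP is present, so PurX is active.
No repressor is bound and GixJ and PurX are active, so *oxaB* is transcribed.
So OxaB is produced and active.
No repressor is bound and OxaB is active, so *nerT* is transcribed.
→ *nerT* is ON.
2 of the 5 genes are transcribed.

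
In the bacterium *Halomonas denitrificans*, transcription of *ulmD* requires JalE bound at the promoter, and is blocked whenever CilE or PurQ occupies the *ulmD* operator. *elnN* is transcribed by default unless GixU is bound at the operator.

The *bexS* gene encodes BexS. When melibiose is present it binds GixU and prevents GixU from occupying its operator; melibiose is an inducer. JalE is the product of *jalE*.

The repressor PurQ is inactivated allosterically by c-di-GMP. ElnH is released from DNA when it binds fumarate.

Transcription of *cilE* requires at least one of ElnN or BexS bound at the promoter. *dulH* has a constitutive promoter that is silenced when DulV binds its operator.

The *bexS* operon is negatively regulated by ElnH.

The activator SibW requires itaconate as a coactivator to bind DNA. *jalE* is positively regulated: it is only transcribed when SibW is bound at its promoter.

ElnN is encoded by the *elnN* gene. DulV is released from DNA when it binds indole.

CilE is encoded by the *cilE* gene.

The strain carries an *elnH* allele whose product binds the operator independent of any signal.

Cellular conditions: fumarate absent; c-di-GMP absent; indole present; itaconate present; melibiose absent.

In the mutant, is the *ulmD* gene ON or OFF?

Melibiose is absent, so GixU is active.
With repressor GixU bound, *elnN* is not transcribed.
So ElnN is not produced.
ElnH is constitutively active in this strain.
With repressor ElnH bound, *bexS* is not transcribed.
So BexS is not produced.
No activator is available at the *cilE* promoter, so *cilE* is not transcribed.
So CilE is not produced.
c-di-GMP is absent, so PurQ is active.
Itaconate is present, so SibW is active.
No repressor is bound and SibW is active, so *jalE* is transcribed.
So JalE is produced and active.
With repressor PurQ bound, *ulmD* is not transcribed.

OFF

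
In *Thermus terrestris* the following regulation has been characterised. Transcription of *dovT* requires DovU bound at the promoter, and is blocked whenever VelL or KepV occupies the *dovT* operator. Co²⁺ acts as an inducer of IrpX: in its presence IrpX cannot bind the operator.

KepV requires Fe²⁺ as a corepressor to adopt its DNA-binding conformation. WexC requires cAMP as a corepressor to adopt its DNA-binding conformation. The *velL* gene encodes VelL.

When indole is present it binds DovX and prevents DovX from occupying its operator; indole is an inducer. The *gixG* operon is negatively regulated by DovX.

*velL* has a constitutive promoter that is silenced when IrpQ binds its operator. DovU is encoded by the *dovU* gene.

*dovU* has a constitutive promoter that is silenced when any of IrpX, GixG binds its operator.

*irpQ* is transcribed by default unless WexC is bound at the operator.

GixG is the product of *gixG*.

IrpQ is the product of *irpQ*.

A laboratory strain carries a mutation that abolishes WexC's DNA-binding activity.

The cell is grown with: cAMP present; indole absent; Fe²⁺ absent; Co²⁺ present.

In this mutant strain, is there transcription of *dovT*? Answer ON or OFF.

WexC is non-functional in this strain, so it has no effect.
With no repressor bound, *irpQ* is transcribed.
So IrpQ is produced and active.
With repressor IrpQ bound, *velL* is not transcribed.
So VelL is not produced.
Co²⁺ is present, so IrpX is inactive.
Indole is absent, so DovX is active.
With repressor DovX bound, *gixG* is not transcribed.
So GixG is not produced.
With no repressor bound, *dovU* is transcribed.
So DovU is produced and active.
Fe²⁺ is absent, so KepV is inactive.
No repressor is bound and DovU is active, so *dovT* is transcribed.

ON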